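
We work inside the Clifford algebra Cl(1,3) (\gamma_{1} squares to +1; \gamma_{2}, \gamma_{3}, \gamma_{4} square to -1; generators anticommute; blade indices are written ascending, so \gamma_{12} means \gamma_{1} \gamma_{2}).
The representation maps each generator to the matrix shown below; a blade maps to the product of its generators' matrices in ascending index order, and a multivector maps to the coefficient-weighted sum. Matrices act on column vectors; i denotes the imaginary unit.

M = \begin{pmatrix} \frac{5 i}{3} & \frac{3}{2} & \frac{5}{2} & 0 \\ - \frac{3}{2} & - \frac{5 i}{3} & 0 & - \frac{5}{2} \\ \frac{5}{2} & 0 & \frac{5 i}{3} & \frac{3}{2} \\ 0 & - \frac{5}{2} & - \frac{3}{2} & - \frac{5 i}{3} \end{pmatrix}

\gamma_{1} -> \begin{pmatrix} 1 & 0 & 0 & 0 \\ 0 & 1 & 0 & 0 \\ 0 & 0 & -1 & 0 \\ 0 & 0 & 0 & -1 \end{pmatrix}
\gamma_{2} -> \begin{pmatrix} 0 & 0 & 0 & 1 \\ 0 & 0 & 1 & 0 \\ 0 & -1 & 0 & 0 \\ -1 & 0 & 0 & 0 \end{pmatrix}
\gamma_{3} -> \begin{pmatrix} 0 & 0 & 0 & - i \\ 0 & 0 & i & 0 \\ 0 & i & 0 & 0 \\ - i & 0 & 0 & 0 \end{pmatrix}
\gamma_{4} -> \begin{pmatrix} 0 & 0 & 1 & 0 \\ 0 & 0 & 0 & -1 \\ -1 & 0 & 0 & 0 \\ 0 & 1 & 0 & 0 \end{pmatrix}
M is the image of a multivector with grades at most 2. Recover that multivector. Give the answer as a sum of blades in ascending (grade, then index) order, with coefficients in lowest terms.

Method: the blade images are trace-orthogonal — tr(rho(e_A) rho(e_B)^-1) = 4 if A = B and 0 otherwise — and rho(e_A)^-1 = (e_A)^2 * rho(e_A) with (e_A)^2 = +1 or -1, so the coefficient of e_A in the preimage is (e_A)^2 * tr(M rho(e_A))/4.
Nonzero projections over blades of grade <= 2: \gamma_{14}: (\gamma_{14})^2 = +1, tr(M rho(\gamma_{14})) = 10, coefficient \frac{5}{2}; \gamma_{23}: (\gamma_{23})^2 = -1, tr(M rho(\gamma_{23})) = \frac{20}{3}, coefficient -\frac{5}{3}; \gamma_{24}: (\gamma_{24})^2 = -1, tr(M rho(\gamma_{24})) = -6, coefficient \frac{3}{2}. Every other blade of grade <= 2 projects to 0.
Answer: \frac{5}{2} \gamma_{14} - \frac{5}{3} \gamma_{23} + \frac{3}{2} \gamma_{24}


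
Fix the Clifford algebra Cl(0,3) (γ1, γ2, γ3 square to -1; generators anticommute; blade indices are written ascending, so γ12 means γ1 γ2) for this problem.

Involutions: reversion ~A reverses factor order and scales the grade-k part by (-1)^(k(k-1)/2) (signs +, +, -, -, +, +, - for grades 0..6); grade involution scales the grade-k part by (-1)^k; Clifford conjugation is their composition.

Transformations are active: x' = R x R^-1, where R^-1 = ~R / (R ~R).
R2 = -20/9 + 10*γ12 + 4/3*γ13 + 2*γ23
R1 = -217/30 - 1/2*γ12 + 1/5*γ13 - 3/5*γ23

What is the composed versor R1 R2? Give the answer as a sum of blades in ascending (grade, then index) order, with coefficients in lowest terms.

Distribute over the terms of R1 (each basis-blade product reordered to ascending indices, repeated generators contracted through their squares):
(-217/30) R2 = 434/27 - 217/3*γ12 - 434/45*γ13 - 217/15*γ23
(-1/2*γ12) R2 = 5 + 10/9*γ12 + γ13 - 2/3*γ23
(1/5*γ13) R2 = -4/15 + 2/5*γ12 - 4/9*γ13 - 2*γ23
(-3/5*γ23) R2 = 6/5 + 4/5*γ12 - 6*γ13 + 4/3*γ23
Summing the partial products and collecting blades:
Answer: 2971/135 - 3151/45*γ12 - 679/45*γ13 - 79/5*γ23


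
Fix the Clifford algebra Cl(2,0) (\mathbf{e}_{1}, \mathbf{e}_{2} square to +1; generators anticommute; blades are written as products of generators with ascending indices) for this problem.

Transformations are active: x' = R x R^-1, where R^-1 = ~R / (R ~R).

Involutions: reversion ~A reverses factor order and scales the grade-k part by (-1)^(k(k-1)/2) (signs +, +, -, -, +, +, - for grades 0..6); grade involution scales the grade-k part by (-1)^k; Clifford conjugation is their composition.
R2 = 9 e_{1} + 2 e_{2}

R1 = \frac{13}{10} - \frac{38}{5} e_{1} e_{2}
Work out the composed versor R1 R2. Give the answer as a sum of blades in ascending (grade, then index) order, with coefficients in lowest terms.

Distribute over the terms of R1 (each basis-blade product reordered to ascending indices, repeated generators contracted through their squares):
(\frac{13}{10}) R2 = \frac{117}{10} e_{1} + \frac{13}{5} e_{2}
(-\frac{38}{5} e_{1} e_{2}) R2 = -\frac{76}{5} e_{1} + \frac{342}{5} e_{2}
Summing the partial products and collecting blades:
Answer: -\frac{7}{2} e_{1} + 71 e_{2}


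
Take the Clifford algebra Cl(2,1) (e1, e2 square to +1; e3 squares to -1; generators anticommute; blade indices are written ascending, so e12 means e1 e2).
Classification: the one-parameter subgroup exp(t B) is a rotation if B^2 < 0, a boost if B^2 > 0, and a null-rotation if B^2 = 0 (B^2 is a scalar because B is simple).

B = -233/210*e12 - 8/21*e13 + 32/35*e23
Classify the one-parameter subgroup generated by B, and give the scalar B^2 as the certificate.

B^2 term by term: the squares give (-233/210)^2*(e12)^2 + (-8/21)^2*(e13)^2 + (32/35)^2*(e23)^2 = 54289/44100*(-1) + 64/441*(+1) + 1024/1225*(+1) = -1/4 (each basis 2-blade squares to minus the product of its generators' squares); cross terms between blades sharing an index anticommute and cancel. So B^2 = -1/4.
Answer: rotation, certificate B^2 = -1/4. No conjugation can change B^2 = -1/4; the sign gives the class.


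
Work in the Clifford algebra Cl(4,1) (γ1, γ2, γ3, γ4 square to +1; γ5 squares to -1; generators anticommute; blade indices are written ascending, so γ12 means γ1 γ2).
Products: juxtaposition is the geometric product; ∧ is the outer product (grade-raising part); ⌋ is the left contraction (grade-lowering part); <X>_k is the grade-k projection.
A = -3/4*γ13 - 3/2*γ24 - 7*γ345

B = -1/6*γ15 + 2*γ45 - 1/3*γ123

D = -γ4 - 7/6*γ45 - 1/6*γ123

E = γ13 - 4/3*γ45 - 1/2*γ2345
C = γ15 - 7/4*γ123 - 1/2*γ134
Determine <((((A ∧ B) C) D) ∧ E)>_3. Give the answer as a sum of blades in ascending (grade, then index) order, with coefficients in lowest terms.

step 1: 1/4*γ1245 - 3/2*γ1345
step 2: 3/4*γ5 + 1/4*γ24 - 3/2*γ34 - 1/8*γ235 + 21/8*γ245 + 7/16*γ345
step 3: -53/16*γ2 + 95/96*γ3 - 7/8*γ4 + 1/48*γ15 + 7/3*γ25 + 35/16*γ35 + 3/4*γ45 - 1/4*γ124 - 1/24*γ134 + 7/48*γ234 + 1/8*γ1235 - 7/96*γ1245 + 7/16*γ1345 - 1/8*γ2345
step 4: 53/16*γ123 - 7/8*γ134 + 53/12*γ245 - 95/72*γ345 - 7/3*γ1235 + 3/4*γ1345
step 5: 53/16*γ123 - 7/8*γ134 + 53/12*γ245 - 95/72*γ345
Answer: 53/16*γ123 - 7/8*γ134 + 53/12*γ245 - 95/72*γ345


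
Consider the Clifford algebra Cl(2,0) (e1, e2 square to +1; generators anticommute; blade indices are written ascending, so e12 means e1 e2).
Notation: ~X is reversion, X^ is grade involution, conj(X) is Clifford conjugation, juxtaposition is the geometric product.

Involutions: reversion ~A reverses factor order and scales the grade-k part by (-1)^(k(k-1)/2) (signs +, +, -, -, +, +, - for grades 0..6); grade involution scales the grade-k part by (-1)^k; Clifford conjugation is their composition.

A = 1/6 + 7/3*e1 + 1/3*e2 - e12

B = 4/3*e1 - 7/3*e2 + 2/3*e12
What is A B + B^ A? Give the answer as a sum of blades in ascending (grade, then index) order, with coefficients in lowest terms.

first term: 3 + 7/3*e1 + 5/2*e2 - 52/9*e12
second term: -5/3 + 7/3*e1 + 1/6*e2 - 52/9*e12
Answer: 4/3 + 14/3*e1 + 8/3*e2 - 104/9*e12


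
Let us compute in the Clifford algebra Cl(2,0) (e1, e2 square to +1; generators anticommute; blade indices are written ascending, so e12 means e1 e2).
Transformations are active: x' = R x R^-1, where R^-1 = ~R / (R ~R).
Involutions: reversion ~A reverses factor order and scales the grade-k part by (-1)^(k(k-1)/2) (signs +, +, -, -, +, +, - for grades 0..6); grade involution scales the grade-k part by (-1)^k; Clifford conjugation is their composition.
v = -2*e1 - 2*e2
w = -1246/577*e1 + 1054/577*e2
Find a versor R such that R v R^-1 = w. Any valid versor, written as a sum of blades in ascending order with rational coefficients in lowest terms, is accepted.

Reasoning: v^2 = w^2 = 8 since conjugation preserves the quadratic form; R = v + w = -2400/577*e1 - 100/577*e2 is then valid when invertible, keeping its own part and reversing (v - w)/2.
Answer: -2400/577*e1 - 100/577*e2


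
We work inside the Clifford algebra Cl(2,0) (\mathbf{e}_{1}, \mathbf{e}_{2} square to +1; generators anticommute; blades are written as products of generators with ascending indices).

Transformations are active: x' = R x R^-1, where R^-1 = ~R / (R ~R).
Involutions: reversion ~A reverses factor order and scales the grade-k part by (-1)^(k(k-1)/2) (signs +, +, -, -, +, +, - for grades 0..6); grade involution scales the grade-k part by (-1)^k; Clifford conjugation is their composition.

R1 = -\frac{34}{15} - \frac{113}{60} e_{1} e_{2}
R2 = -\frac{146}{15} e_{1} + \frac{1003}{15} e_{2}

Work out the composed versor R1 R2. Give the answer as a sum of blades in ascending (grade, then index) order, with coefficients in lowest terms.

Distribute over the terms of R1 (each basis-blade product reordered to ascending indices, repeated generators contracted through their squares):
(-\frac{34}{15}) R2 = \frac{4964}{225} e_{1} - \frac{34102}{225} e_{2}
(-\frac{113}{60} e_{1} e_{2}) R2 = -\frac{113339}{900} e_{1} - \frac{8249}{450} e_{2}
Summing the partial products and collecting blades:
Answer: -\frac{10387}{100} e_{1} - \frac{76453}{450} e_{2}


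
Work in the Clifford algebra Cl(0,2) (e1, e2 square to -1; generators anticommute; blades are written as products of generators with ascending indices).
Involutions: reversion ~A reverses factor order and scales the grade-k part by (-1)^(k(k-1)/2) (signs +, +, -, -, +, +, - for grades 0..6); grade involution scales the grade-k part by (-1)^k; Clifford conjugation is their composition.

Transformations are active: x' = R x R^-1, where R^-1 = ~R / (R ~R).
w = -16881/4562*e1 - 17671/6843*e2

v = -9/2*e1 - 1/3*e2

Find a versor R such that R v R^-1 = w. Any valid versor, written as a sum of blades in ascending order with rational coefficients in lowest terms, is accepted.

Since q(v) = q(w) = -733/36, the sum R = v + w = -18705/2281*e1 - 19952/6843*e2 does the job whenever invertible.
Answer: -18705/2281*e1 - 19952/6843*e2


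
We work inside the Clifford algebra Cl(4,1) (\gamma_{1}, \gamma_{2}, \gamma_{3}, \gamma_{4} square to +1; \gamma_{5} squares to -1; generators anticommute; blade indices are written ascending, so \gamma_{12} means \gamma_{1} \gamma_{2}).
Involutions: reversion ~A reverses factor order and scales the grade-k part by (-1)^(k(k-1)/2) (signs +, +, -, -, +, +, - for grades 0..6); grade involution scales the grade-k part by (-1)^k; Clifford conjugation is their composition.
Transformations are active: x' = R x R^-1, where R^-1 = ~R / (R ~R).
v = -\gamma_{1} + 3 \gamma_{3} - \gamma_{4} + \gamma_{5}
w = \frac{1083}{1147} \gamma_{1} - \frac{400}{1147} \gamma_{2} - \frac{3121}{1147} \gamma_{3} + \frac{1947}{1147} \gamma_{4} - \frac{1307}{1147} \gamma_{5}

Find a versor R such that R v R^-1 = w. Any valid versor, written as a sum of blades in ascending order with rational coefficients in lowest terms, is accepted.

Sketch: the shared square 10 makes R = v + w = -\frac{64}{1147} \gamma_{1} - \frac{400}{1147} \gamma_{2} + \frac{320}{1147} \gamma_{3} + \frac{800}{1147} \gamma_{4} - \frac{160}{1147} \gamma_{5} the natural versor; its sandwich fixes that direction, negates (v - w)/2, and sends v to w.
Answer: -\frac{64}{1147} \gamma_{1} - \frac{400}{1147} \gamma_{2} + \frac{320}{1147} \gamma_{3} + \frac{800}{1147} \gamma_{4} - \frac{160}{1147} \gamma_{5}


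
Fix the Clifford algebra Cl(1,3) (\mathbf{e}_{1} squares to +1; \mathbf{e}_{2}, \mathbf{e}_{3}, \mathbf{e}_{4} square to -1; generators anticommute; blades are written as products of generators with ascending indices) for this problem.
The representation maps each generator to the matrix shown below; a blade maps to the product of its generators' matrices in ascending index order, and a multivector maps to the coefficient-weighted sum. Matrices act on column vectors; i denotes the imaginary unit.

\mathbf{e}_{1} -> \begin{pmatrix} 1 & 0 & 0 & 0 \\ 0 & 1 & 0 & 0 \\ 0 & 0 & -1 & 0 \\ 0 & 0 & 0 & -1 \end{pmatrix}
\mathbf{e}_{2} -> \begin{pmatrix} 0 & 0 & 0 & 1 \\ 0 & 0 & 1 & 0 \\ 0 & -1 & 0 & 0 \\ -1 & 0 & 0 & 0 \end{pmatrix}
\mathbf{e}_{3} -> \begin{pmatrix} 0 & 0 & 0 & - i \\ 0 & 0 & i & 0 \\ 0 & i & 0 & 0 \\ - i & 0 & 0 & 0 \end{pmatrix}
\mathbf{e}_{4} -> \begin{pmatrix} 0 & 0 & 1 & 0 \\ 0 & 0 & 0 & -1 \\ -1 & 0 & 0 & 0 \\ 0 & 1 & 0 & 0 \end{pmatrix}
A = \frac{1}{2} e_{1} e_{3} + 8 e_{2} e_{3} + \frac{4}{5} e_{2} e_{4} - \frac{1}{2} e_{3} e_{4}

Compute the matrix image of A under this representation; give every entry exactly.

Bivector images (products of the table entries): rho(e_{1} e_{3}) = rho(\mathbf{e}_{1})rho(\mathbf{e}_{3}) = \begin{pmatrix} 0 & 0 & 0 & - i \\ 0 & 0 & i & 0 \\ 0 & - i & 0 & 0 \\ i & 0 & 0 & 0 \end{pmatrix}; rho(e_{2} e_{3}) = rho(\mathbf{e}_{2})rho(\mathbf{e}_{3}) = \begin{pmatrix} - i & 0 & 0 & 0 \\ 0 & i & 0 & 0 \\ 0 & 0 & - i & 0 \\ 0 & 0 & 0 & i \end{pmatrix}; rho(e_{2} e_{4}) = rho(\mathbf{e}_{2})rho(\mathbf{e}_{4}) = \begin{pmatrix} 0 & 1 & 0 & 0 \\ -1 & 0 & 0 & 0 \\ 0 & 0 & 0 & 1 \\ 0 & 0 & -1 & 0 \end{pmatrix}; rho(e_{3} e_{4}) = rho(\mathbf{e}_{3})rho(\mathbf{e}_{4}) = \begin{pmatrix} 0 & - i & 0 & 0 \\ - i & 0 & 0 & 0 \\ 0 & 0 & 0 & - i \\ 0 & 0 & - i & 0 \end{pmatrix}.
M = (\frac{1}{2})*rho(e_{1} e_{3}) + (8)*rho(e_{2} e_{3}) + (\frac{4}{5})*rho(e_{2} e_{4}) + (-\frac{1}{2})*rho(e_{3} e_{4}), summed entrywise:
Answer: \begin{pmatrix} - 8 i & \frac{4}{5} + \frac{i}{2} & 0 & - \frac{i}{2} \\ - \frac{4}{5} + \frac{i}{2} & 8 i & \frac{i}{2} & 0 \\ 0 & - \frac{i}{2} & - 8 i & \frac{4}{5} + \frac{i}{2} \\ \frac{i}{2} & 0 & - \frac{4}{5} + \frac{i}{2} & 8 i \end{pmatrix}


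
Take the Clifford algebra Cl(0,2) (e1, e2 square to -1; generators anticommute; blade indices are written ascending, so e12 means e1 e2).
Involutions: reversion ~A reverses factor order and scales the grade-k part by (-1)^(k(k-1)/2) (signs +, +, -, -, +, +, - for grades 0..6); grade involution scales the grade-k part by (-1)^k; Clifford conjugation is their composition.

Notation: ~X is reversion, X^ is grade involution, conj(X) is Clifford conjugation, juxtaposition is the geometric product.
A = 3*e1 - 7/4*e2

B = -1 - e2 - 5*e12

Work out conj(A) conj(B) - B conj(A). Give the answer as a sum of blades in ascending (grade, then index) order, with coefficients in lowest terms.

first term: -7/4 + 47/4*e1 + 53/4*e2 - 3*e12
second term: 7/4 + 47/4*e1 + 53/4*e2 - 3*e12
Answer: -7/2


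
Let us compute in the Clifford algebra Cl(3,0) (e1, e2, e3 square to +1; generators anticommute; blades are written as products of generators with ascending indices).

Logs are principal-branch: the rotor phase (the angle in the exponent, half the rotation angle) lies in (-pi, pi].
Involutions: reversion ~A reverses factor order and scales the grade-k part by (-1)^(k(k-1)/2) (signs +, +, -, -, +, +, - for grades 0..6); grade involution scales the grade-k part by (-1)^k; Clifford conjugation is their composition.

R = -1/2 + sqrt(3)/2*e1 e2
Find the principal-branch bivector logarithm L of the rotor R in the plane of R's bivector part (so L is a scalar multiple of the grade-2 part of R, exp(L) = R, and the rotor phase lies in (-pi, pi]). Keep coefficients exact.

The scalar part of R is -1/2, so the principal-branch rotor phase is pinned; divide the bivector part by its sine to get the unit plane — L is the phase times that plane.
Concretely: cos(phase) = -1/2 gives phase = ±2*pi/3, and since phase/sin(phase) is even the sign is immaterial: L = (phase/sin(phase)) * <R>_2 = (4*sqrt(3)*pi/9) * <R>_2.
Answer: 2*pi/3*e1 e2


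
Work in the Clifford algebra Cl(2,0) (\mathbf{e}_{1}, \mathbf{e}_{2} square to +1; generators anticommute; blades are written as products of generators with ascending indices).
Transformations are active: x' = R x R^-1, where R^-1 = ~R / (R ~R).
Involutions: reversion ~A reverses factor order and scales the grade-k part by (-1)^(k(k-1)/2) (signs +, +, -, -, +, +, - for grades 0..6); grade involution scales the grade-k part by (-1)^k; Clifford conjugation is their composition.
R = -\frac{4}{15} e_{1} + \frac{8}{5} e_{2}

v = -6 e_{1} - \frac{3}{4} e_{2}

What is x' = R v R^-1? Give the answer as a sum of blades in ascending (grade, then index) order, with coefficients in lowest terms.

~R = -\frac{4}{15} e_{1} + \frac{8}{5} e_{2}, and R ~R = \frac{592}{225}, so R^-1 = ~R / (\frac{592}{225}).
R v = \frac{2}{5} + \frac{49}{5} e_{1} e_{2}
Answer: \frac{219}{37} e_{1} + \frac{183}{148} e_{2}


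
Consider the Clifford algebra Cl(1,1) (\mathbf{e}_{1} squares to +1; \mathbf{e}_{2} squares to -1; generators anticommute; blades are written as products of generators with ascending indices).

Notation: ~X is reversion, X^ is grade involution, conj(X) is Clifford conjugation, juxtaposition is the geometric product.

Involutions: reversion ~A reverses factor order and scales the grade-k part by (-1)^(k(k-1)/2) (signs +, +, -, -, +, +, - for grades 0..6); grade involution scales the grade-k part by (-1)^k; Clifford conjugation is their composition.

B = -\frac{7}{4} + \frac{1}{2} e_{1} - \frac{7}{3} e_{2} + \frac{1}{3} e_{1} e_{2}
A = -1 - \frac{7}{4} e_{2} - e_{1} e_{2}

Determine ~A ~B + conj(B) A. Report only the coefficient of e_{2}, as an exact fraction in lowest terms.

first term: -\frac{8}{3} + \frac{29}{12} e_{1} + \frac{235}{48} e_{2} - \frac{13}{24} e_{1} e_{2}
second term: \frac{37}{6} - \frac{29}{12} e_{1} + \frac{59}{48} e_{2} + \frac{71}{24} e_{1} e_{2}
Answer: \frac{49}{8}


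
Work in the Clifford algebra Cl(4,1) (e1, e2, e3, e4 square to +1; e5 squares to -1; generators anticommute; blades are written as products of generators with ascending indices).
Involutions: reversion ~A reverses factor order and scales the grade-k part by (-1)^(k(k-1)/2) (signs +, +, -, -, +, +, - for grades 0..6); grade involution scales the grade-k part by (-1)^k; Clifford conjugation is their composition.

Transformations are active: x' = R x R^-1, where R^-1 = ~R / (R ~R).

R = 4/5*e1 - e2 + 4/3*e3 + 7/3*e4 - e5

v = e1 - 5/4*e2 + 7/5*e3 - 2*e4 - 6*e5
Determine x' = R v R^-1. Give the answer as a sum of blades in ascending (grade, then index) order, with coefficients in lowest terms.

~R = 4/5*e1 - e2 + 4/3*e3 + 7/3*e4 - e5, and R ~R = 1769/225, so R^-1 = ~R / (1769/225).
R v = -27/4 - 16/75*e1 e3 - 59/15*e1 e4 - 19/5*e1 e5 + 4/15*e2 e3 + 59/12*e2 e4 + 19/4*e2 e5 - 89/15*e3 e4 - 33/5*e3 e5 - 16*e4 e5
Answer: -4199/1769*e1 + 20995/7076*e2 - 32633/8845*e3 - 7099/3538*e4 + 27303/3538*e5


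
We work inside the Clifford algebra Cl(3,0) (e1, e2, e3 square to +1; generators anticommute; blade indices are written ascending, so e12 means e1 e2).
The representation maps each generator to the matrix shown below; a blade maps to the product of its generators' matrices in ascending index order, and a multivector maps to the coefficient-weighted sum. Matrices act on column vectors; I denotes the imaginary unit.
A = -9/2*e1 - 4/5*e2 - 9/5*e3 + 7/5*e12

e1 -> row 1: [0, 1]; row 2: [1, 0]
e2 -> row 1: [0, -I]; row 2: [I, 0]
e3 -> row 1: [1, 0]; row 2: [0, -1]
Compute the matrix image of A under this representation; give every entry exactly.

Bivector images (products of the table entries): rho(e12) = rho(e1)rho(e2) = row 1: [I, 0]; row 2: [0, -I].
M = (-9/2)*rho(e1) + (-4/5)*rho(e2) + (-9/5)*rho(e3) + (7/5)*rho(e12), summed entrywise:
Answer: row 1: [-9/5 + 7*I/5, -9/2 + 4*I/5]; row 2: [-9/2 - 4*I/5, 9/5 - 7*I/5]


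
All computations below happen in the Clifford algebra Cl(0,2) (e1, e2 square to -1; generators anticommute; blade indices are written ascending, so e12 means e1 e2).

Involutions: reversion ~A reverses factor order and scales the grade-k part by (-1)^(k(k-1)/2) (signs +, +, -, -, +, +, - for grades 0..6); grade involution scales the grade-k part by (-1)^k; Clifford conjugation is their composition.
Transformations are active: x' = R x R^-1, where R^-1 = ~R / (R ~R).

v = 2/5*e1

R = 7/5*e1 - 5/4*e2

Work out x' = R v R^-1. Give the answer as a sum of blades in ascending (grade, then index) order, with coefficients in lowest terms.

~R = 7/5*e1 - 5/4*e2, and R ~R = -1409/400, so R^-1 = ~R / (-1409/400).
R v = -14/25 + 1/2*e12
Answer: 318/7045*e1 - 560/1409*e2


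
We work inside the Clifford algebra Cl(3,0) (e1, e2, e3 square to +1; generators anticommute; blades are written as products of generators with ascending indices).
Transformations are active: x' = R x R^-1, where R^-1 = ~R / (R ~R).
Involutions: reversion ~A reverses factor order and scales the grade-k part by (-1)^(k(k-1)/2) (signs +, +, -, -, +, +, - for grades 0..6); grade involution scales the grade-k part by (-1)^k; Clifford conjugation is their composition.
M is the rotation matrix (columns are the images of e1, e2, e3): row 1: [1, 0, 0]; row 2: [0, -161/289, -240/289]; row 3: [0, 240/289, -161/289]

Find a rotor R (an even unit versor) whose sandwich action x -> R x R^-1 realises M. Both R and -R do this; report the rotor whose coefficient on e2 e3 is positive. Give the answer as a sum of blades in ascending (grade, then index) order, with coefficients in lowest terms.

Method: write R = a + b12*e1 e2 + b13*e1 e3 + b23*e2 e3 with a^2 + b12^2 + b13^2 + b23^2 = 1 (so R^-1 = ~R). Expanding the columns R e_j ~R gives tr M = 4a^2 - 1 and, from the antisymmetric part, M21 - M12 = -4a*b12, M13 - M31 = 4a*b13, M32 - M23 = -4a*b23.
Here tr M = -33/289, so a^2 = (1 + tr M)/4 = 64/289 and a = ±8/17. Taking a = 8/17: M21 - M12 = 0, M13 - M31 = 0, M32 - M23 = 480/289, giving b12 = 0, b13 = 0, b23 = -15/17, i.e. R = 8/17 - 15/17*e2 e3.
Its e2 e3 coefficient is negative, so report the other preimage -R.
Answer: -8/17 + 15/17*e2 e3. Sheet selection: the two-to-one cover makes ±R indistinguishable at the matrix level (trace -33/289), so uniqueness comes from the required sign on e2 e3.


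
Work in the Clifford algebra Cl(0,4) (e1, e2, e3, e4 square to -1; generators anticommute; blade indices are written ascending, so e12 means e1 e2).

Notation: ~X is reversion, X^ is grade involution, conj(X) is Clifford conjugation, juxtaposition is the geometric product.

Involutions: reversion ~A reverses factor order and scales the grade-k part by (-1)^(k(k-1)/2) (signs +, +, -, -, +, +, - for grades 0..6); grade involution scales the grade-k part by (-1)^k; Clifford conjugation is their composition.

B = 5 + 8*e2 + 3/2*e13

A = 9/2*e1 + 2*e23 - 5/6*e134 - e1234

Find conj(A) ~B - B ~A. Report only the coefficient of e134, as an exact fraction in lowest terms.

first term: -45/2*e1 - 91/4*e3 - 5/4*e4 - 39*e12 - 10*e23 + 3/2*e24 + 23/6*e134 - 35/3*e1234
second term: 45/2*e1 + 91/4*e3 - 5/4*e4 - 39*e12 - 10*e23 - 3/2*e24 - 23/6*e134 - 35/3*e1234
Answer: 23/3


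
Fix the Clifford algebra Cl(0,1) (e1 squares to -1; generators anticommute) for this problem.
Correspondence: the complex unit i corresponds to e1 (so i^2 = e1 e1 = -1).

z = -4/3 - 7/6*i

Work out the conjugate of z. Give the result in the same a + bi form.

In blades: z = -4/3 - 7/6*e1.
Conjugation here is Clifford conjugation: the scalar is fixed and the grade-1 and grade-2 blades all flip sign, giving -4/3 + 7/6*e1; translating back:
Answer: -4/3 + 7/6*i


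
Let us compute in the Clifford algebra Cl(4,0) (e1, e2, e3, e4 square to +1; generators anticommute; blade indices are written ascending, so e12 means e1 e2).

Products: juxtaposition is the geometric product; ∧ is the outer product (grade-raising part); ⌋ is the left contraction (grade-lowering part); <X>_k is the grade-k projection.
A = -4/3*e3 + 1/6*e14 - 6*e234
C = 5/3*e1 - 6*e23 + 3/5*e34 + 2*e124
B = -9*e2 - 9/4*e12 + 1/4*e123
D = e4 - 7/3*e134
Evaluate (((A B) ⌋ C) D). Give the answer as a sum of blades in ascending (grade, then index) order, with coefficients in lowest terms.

step 1: -1/3*e12 - 3/2*e14 - 12*e23 - 3/8*e24 + 54*e34 + 3*e123 + 3/2*e124 - 27/2*e134 - 1/24*e234
step 2: -537/5 + 3/4*e1 - 3*e2 + 2/3*e4
step 3: 2/3 - 537/5*e4 - 14/9*e13 + 3/4*e14 - 3*e24 - 7/4*e34 + 1253/5*e134 - 7*e1234
Answer: 2/3 - 537/5*e4 - 14/9*e13 + 3/4*e14 - 3*e24 - 7/4*e34 + 1253/5*e134 - 7*e1234


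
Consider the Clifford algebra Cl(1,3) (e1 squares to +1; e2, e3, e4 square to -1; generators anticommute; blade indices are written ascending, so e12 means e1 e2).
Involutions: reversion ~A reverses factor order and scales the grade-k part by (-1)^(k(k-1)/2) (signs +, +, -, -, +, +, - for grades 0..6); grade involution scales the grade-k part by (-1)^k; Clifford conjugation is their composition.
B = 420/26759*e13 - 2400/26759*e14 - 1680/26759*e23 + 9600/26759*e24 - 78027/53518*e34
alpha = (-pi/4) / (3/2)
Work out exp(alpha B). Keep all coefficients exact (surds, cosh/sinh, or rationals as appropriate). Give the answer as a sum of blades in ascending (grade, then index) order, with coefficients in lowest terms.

B^2 term by term: the squares give (420/26759)^2*(e13)^2 + (-2400/26759)^2*(e14)^2 + (-1680/26759)^2*(e23)^2 + (9600/26759)^2*(e24)^2 + (-78027/53518)^2*(e34)^2 = 176400/716044081*(+1) + 5760000/716044081*(+1) + 2822400/716044081*(-1) + 92160000/716044081*(-1) + 6088212729/2864176324*(-1) = -9/4 (each basis 2-blade squares to minus the product of its generators' squares); cross terms between blades sharing an index anticommute and cancel; the commuting (index-disjoint) pairs give grade-4 terms 2*c*c'*(blade product), which cancel blade by blade — e1234: -8064000/716044081 + 8064000/716044081 = 0 — confirming B is simple. So B^2 = -9/4.
B^2 = -9/4 — the series telescopes trigonometrically here: l = 3/2, alpha*l = -pi/4, so exp(alpha B) = cos(-pi/4) + (sin(-pi/4)/(3/2))*B = sqrt(2)/2 + (-sqrt(2)/3)*B.
Answer: sqrt(2)/2 - 140*sqrt(2)/26759*e13 + 800*sqrt(2)/26759*e14 + 560*sqrt(2)/26759*e23 - 3200*sqrt(2)/26759*e24 + 26009*sqrt(2)/53518*e34


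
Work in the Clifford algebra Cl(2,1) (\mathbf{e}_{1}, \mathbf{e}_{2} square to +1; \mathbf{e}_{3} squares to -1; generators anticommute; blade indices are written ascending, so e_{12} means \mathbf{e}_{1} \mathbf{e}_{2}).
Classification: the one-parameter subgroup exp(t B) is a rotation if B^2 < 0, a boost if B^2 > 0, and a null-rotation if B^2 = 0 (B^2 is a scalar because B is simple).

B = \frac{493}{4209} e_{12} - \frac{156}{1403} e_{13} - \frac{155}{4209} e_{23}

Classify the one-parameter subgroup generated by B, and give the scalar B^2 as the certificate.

B^2 term by term: the squares give (\frac{493}{4209})^2*(e_{12})^2 + (-\frac{156}{1403})^2*(e_{13})^2 + (-\frac{155}{4209})^2*(e_{23})^2 = \frac{243049}{17715681}*(-1) + \frac{24336}{1968409}*(+1) + \frac{24025}{17715681}*(+1) = 0 (each basis 2-blade squares to minus the product of its generators' squares); cross terms between blades sharing an index anticommute and cancel. So B^2 = 0.
Answer: null-rotation, certificate B^2 = 0. The invariant at work: B^2 = 0 is unchanged by conjugation, hence its sign classifies the subgroup whatever basis B is written in.


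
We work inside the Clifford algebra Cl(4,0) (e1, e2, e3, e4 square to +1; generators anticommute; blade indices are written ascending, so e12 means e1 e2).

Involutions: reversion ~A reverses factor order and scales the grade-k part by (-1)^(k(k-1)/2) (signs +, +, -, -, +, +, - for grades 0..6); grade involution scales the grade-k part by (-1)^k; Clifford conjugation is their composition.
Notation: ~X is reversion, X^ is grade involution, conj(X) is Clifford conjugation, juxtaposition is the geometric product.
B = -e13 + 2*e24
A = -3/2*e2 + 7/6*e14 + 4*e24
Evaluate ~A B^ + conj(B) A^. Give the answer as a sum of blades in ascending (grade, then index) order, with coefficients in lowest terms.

first term: 8 - 3*e4 + 7/3*e12 + 7/6*e34 - 3/2*e123 - 4*e1234
second term: 8 + 3*e4 - 7/3*e12 - 7/6*e34 - 3/2*e123 - 4*e1234
Answer: 16 - 3*e123 - 8*e1234


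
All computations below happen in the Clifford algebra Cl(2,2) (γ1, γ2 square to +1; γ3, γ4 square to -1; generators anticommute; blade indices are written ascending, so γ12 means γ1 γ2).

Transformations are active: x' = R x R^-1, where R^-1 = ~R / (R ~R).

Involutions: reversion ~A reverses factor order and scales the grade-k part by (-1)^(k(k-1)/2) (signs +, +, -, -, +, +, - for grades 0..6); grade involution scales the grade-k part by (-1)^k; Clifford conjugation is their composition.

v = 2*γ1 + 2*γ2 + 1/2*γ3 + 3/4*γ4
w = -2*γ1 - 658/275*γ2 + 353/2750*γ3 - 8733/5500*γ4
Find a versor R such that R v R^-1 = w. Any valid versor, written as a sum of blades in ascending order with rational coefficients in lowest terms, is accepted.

R = v + w = -108/275*γ2 + 864/1375*γ3 - 1152/1375*γ4 works: the equal norms (115/16) guarantee its sandwich swaps v into w.
Answer: -108/275*γ2 + 864/1375*γ3 - 1152/1375*γ4


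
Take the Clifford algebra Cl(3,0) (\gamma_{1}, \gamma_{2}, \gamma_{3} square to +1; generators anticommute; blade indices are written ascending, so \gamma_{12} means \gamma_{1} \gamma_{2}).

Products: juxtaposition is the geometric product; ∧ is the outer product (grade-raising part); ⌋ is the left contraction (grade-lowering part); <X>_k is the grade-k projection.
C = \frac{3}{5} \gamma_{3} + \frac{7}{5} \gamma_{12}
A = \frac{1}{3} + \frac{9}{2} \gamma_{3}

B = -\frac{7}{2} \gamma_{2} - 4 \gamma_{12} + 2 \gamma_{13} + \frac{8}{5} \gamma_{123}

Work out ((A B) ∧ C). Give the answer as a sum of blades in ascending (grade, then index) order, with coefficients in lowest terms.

step 1: -9 \gamma_{1} - \frac{7}{6} \gamma_{2} + \frac{88}{15} \gamma_{12} + \frac{2}{3} \gamma_{13} + \frac{63}{4} \gamma_{23} - \frac{262}{15} \gamma_{123}
step 2: -\frac{27}{5} \gamma_{13} - \frac{7}{10} \gamma_{23} + \frac{88}{25} \gamma_{123}
Answer: -\frac{27}{5} \gamma_{13} - \frac{7}{10} \gamma_{23} + \frac{88}{25} \gamma_{123}


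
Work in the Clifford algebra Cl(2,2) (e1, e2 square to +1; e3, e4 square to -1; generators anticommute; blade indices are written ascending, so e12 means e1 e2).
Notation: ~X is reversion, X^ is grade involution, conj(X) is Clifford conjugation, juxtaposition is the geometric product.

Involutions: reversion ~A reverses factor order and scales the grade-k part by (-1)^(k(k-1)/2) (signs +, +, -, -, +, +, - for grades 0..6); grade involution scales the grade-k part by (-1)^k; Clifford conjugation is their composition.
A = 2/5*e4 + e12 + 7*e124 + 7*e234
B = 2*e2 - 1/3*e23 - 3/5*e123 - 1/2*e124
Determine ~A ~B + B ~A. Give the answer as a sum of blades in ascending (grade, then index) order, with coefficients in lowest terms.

first term: -7/2 - 2*e1 + 3/5*e3 - 11/6*e4 - 1/5*e12 - 23/6*e13 + 91/5*e14 - 4/5*e24 - 91/5*e34 - 7/3*e134 + 2/15*e234 - 6/25*e1234
second term: 7/2 + 2*e1 - 3/5*e3 + 11/6*e4 + 1/5*e12 - 23/6*e13 + 91/5*e14 + 4/5*e24 - 91/5*e34 - 7/3*e134 - 2/15*e234 - 6/25*e1234
Answer: -23/3*e13 + 182/5*e14 - 182/5*e34 - 14/3*e134 - 12/25*e1234


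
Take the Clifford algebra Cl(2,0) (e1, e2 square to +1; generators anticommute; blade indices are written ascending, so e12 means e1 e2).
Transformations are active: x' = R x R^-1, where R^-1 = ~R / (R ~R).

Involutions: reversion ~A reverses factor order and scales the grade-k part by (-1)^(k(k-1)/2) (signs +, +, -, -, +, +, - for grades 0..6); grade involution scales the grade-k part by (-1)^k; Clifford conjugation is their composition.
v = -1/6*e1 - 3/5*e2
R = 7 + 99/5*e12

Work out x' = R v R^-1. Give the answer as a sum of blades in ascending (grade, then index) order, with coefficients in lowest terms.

~R = 7 - 99/5*e12, and R ~R = 11026/25, so R^-1 = ~R / (11026/25).
R v = -1957/150*e1 - 9/10*e2
Answer: -4093/16539*e1 + 31503/55130*e2


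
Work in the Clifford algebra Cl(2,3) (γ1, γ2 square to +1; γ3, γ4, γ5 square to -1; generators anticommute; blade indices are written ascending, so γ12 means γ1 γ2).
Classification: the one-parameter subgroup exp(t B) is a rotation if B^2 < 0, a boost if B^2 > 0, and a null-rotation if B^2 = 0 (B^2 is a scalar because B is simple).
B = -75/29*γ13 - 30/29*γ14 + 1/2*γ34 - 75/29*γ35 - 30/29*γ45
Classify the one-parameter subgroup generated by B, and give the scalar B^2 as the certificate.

B^2 term by term: the squares give (-75/29)^2*(γ13)^2 + (-30/29)^2*(γ14)^2 + (1/2)^2*(γ34)^2 + (-75/29)^2*(γ35)^2 + (-30/29)^2*(γ45)^2 = 5625/841*(+1) + 900/841*(+1) + 1/4*(-1) + 5625/841*(-1) + 900/841*(-1) = -1/4 (each basis 2-blade squares to minus the product of its generators' squares); cross terms between blades sharing an index anticommute and cancel; the commuting (index-disjoint) pairs give grade-4 terms 2*c*c'*(blade product), which cancel blade by blade — γ1345: 4500/841 - 4500/841 = 0 — confirming B is simple. So B^2 = -1/4.
Answer: rotation, certificate B^2 = -1/4. The scalar -1/4 is the complete invariant here: its sign names the subgroup type.


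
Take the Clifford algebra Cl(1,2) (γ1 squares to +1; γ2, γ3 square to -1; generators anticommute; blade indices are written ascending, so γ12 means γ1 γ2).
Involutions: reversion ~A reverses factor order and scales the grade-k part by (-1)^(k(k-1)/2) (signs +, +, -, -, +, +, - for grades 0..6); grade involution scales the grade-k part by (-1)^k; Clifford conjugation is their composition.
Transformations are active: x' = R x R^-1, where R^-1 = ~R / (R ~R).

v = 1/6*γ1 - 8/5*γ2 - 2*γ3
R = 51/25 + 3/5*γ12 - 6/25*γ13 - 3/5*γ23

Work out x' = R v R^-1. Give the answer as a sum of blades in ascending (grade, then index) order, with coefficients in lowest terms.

~R = 51/25 - 3/5*γ12 + 6/25*γ13 + 3/5*γ23, and R ~R = 513/125, so R^-1 = ~R / (513/125).
R v = 41/50*γ1 - 1141/250*γ2 - 77/25*γ3 - 421/250*γ123
Answer: 1951/1710*γ1 - 781/285*γ2 - 487/855*γ3


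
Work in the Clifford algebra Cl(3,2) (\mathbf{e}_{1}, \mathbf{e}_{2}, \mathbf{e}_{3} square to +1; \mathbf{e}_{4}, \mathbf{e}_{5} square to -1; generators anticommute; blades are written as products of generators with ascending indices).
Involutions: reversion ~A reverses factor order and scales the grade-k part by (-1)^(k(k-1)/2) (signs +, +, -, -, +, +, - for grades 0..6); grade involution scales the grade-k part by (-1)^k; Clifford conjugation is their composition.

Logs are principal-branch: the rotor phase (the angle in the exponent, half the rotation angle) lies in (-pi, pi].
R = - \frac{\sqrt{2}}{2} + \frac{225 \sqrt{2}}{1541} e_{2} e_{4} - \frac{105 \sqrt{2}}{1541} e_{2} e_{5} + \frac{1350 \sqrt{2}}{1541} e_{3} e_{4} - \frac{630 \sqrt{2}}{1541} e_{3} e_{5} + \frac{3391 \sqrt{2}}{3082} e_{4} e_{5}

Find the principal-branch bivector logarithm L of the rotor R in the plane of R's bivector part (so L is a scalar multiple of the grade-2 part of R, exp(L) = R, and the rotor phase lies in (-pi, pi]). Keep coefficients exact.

The scalar part of R is - \frac{\sqrt{2}}{2}, which pins the rotor phase on the principal branch; dividing the bivector part by the sine of that phase recovers the unit plane, and L is the phase times that plane.
Concretely: cos(phase) = - \frac{\sqrt{2}}{2} gives phase = ±\frac{3 \pi}{4}, and since phase/sin(phase) is even the sign is immaterial: L = (phase/sin(phase)) * <R>_2 = (\frac{3 \sqrt{2} \pi}{4}) * <R>_2.
Answer: \frac{675 \pi}{3082} e_{2} e_{4} - \frac{315 \pi}{3082} e_{2} e_{5} + \frac{2025 \pi}{1541} e_{3} e_{4} - \frac{945 \pi}{1541} e_{3} e_{5} + \frac{10173 \pi}{6164} e_{4} e_{5}


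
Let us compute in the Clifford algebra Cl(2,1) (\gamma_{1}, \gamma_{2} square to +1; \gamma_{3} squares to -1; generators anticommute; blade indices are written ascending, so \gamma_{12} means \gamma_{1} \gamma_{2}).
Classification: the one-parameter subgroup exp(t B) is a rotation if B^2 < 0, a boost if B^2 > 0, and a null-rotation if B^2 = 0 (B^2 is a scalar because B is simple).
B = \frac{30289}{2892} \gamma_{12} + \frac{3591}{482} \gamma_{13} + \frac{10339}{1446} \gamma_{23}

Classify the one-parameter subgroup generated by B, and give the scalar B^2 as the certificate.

B^2 term by term: the squares give (\frac{30289}{2892})^2*(\gamma_{12})^2 + (\frac{3591}{482})^2*(\gamma_{13})^2 + (\frac{10339}{1446})^2*(\gamma_{23})^2 = \frac{917423521}{8363664}*(-1) + \frac{12895281}{232324}*(+1) + \frac{106894921}{2090916}*(+1) = -\frac{49}{16} (each basis 2-blade squares to minus the product of its generators' squares); cross terms between blades sharing an index anticommute and cancel. So B^2 = -\frac{49}{16}.
Answer: rotation, certificate B^2 = -\frac{49}{16}. The scalar -\frac{49}{16} is the complete invariant here: its sign names the subgroup type.


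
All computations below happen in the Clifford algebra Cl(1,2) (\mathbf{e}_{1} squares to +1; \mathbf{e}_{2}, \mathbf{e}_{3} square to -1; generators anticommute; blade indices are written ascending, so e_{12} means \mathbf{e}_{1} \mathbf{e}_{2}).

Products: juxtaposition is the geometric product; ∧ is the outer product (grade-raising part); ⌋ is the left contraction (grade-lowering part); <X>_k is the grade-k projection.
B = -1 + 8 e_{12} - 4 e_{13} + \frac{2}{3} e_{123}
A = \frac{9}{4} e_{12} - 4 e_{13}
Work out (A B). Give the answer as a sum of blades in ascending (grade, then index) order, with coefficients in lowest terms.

step 1: 34 + \frac{8}{3} e_{2} + \frac{3}{2} e_{3} - \frac{9}{4} e_{12} + 4 e_{13} - 23 e_{23}
Answer: 34 + \frac{8}{3} e_{2} + \frac{3}{2} e_{3} - \frac{9}{4} e_{12} + 4 e_{13} - 23 e_{23}


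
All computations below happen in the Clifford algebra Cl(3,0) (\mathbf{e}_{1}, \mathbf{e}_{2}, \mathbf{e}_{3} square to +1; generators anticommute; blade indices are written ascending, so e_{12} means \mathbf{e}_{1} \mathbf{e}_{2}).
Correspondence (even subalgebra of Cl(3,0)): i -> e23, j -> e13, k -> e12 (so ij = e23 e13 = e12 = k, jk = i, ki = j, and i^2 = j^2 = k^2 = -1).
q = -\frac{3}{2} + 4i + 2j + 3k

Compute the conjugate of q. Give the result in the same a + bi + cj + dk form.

In blades: q = -\frac{3}{2} + 3 e_{12} + 2 e_{13} + 4 e_{23}.
Quaternion conjugation is reversion on the even subalgebra: the scalar is fixed and every grade-2 blade flips sign, giving -\frac{3}{2} - 3 e_{12} - 2 e_{13} - 4 e_{23}; translating back:
Answer: -\frac{3}{2} - 4i - 2j - 3k


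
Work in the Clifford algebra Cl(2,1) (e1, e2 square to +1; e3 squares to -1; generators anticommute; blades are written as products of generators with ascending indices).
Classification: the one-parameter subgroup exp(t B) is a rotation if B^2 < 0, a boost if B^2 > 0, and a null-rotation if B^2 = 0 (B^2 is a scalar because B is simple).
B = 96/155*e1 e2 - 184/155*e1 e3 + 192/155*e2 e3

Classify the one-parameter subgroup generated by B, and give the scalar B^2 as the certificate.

B^2 term by term: the squares give (96/155)^2*(e1 e2)^2 + (-184/155)^2*(e1 e3)^2 + (192/155)^2*(e2 e3)^2 = 9216/24025*(-1) + 33856/24025*(+1) + 36864/24025*(+1) = 64/25 (each basis 2-blade squares to minus the product of its generators' squares); cross terms between blades sharing an index anticommute and cancel. So B^2 = 64/25.
Answer: boost, certificate B^2 = 64/25. Why this suffices: the scalar 64/25 survives any versor conjugation, so its sign alone determines the class however B is presented.


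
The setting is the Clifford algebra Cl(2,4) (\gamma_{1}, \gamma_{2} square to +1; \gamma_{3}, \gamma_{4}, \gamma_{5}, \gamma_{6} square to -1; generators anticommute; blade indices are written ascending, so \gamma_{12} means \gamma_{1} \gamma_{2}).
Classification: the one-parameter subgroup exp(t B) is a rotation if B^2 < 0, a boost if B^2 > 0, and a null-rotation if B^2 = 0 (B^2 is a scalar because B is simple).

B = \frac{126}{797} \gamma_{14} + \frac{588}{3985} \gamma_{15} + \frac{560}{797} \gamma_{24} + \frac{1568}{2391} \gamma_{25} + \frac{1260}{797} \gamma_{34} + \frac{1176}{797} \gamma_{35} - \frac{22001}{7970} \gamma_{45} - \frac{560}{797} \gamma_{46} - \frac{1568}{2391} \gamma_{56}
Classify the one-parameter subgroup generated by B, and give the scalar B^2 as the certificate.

B^2 term by term: the squares give (\frac{126}{797})^2*(\gamma_{14})^2 + (\frac{588}{3985})^2*(\gamma_{15})^2 + (\frac{560}{797})^2*(\gamma_{24})^2 + (\frac{1568}{2391})^2*(\gamma_{25})^2 + (\frac{1260}{797})^2*(\gamma_{34})^2 + (\frac{1176}{797})^2*(\gamma_{35})^2 + (-\frac{22001}{7970})^2*(\gamma_{45})^2 + (-\frac{560}{797})^2*(\gamma_{46})^2 + (-\frac{1568}{2391})^2*(\gamma_{56})^2 = \frac{15876}{635209}*(+1) + \frac{345744}{15880225}*(+1) + \frac{313600}{635209}*(+1) + \frac{2458624}{5716881}*(+1) + \frac{1587600}{635209}*(-1) + \frac{1382976}{635209}*(-1) + \frac{484044001}{63520900}*(-1) + \frac{313600}{635209}*(-1) + \frac{2458624}{5716881}*(-1) = -\frac{49}{4} (each basis 2-blade squares to minus the product of its generators' squares); cross terms between blades sharing an index anticommute and cancel; the commuting (index-disjoint) pairs give grade-4 terms 2*c*c'*(blade product), which cancel blade by blade — \gamma_{1245}: -\frac{131712}{635209} + \frac{131712}{635209} = 0; \gamma_{1345}: -\frac{296352}{635209} + \frac{296352}{635209} = 0; \gamma_{1456}: -\frac{131712}{635209} + \frac{131712}{635209} = 0; \gamma_{2345}: -\frac{1317120}{635209} + \frac{1317120}{635209} = 0; \gamma_{2456}: -\frac{1756160}{1905627} + \frac{1756160}{1905627} = 0; \gamma_{3456}: -\frac{1317120}{635209} + \frac{1317120}{635209} = 0 — confirming B is simple. So B^2 = -\frac{49}{4}.
Answer: rotation, certificate B^2 = -\frac{49}{4}. Key observation: B^2 = -\frac{49}{4} is a conjugation invariant, so its sign decides the class regardless of the surface form of B.
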